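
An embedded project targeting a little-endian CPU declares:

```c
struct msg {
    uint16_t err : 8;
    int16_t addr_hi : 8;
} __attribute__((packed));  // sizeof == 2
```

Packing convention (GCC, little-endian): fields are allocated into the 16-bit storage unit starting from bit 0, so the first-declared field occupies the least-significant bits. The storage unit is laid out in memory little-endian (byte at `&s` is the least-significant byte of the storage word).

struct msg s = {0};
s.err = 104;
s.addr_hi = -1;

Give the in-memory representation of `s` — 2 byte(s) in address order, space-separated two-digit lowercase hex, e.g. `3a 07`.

68 ff

[0+:8] err=104 & 0xff = 0x68; word=0x0068
[8+:8] addr_hi=-1 & 0xff = 0xff; word=0xff68
word = 0xff68 → little-endian bytes:
  [0]=0x68  [1]=0xff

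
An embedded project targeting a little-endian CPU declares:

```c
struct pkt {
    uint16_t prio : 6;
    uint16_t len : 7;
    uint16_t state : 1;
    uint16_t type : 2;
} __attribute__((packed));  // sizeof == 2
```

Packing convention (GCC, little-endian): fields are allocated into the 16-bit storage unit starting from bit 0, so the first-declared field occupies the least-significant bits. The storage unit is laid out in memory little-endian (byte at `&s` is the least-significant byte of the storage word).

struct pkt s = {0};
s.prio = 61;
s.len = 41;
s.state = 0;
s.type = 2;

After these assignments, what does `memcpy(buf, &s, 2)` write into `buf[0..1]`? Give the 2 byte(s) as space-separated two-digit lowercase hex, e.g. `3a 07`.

prio:6 = 61 → 0x3d << 0 → word 0x003d
len:7 = 41 → 0x29 << 6 → word 0x0a7d
state:1 = 0 → 0x0 << 13 → word 0x0a7d
type:2 = 2 → 0x2 << 14 → word 0x8a7d
word = 0x8a7d → little-endian bytes:
  [0]=0x7d  [1]=0x8a

7d 8a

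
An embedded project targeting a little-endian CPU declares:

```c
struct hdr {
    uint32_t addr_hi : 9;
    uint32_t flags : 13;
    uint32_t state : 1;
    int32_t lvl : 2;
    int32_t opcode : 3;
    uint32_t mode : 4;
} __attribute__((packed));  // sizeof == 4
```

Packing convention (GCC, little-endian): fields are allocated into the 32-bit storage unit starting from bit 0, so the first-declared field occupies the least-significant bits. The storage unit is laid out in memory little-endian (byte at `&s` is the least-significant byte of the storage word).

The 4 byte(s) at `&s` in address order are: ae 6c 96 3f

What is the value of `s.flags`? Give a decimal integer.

2870

[0]=0xae [1]=0x6c [2]=0x96 [3]=0x3f (little-endian) → word 0x3f966cae
addr_hi [0+:9] = (word>>0) & 0x1ff = 174
flags [9+:13] = (word>>9) & 0x1fff = 2870  ←
state [22+:1] = (word>>22) & 0x1 = 0
lvl [23+:2] = (word>>23) & 0x3 = 3
opcode [25+:3] = (word>>25) & 0x7 = 7
mode [28+:4] = (word>>28) & 0xf = 3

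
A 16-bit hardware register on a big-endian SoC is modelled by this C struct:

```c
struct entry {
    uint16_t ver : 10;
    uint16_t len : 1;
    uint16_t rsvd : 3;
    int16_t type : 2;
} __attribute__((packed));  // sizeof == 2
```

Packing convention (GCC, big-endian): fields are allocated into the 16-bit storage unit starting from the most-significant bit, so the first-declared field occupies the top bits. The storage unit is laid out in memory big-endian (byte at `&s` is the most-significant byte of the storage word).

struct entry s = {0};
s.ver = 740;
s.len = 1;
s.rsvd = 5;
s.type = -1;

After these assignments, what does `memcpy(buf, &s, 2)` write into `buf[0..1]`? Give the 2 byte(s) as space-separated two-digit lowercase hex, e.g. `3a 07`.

b9 37

ver:10 = 740 → 0x2e4 << 6 → word 0xb900
len:1 = 1 → 0x1 << 5 → word 0xb920
rsvd:3 = 5 → 0x5 << 2 → word 0xb934
type:2 = -1 → 0x3 << 0 → word 0xb937
word = 0xb937 → big-endian bytes:
  [0]=0xb9  [1]=0x37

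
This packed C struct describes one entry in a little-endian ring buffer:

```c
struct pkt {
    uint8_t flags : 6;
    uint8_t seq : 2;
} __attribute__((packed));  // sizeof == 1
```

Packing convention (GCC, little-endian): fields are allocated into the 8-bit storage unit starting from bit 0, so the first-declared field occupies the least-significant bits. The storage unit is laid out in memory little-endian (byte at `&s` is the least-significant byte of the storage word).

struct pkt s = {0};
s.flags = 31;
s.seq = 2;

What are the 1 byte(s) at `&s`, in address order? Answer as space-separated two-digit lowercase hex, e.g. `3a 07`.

9f

flags:6 = 31 → 0x1f << 0 → word 0x1f
seq:2 = 2 → 0x2 << 6 → word 0x9f
word = 0x9f → little-endian bytes:
  [0]=0x9f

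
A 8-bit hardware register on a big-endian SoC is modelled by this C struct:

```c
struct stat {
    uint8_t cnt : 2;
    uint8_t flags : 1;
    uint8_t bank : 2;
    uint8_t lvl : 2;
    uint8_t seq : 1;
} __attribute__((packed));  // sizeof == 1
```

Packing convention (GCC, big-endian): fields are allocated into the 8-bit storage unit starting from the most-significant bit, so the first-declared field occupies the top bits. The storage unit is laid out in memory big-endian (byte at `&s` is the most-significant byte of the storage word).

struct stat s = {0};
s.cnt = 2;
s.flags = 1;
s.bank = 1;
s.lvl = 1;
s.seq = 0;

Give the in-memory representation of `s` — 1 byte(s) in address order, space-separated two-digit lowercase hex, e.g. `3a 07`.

cnt:2 = 2 → 0x2 << 6 → word 0x80
flags:1 = 1 → 0x1 << 5 → word 0xa0
bank:2 = 1 → 0x1 << 3 → word 0xa8
lvl:2 = 1 → 0x1 << 1 → word 0xaa
seq:1 = 0 → 0x0 << 0 → word 0xaa
word = 0xaa → big-endian bytes:
  [0]=0xaa

aa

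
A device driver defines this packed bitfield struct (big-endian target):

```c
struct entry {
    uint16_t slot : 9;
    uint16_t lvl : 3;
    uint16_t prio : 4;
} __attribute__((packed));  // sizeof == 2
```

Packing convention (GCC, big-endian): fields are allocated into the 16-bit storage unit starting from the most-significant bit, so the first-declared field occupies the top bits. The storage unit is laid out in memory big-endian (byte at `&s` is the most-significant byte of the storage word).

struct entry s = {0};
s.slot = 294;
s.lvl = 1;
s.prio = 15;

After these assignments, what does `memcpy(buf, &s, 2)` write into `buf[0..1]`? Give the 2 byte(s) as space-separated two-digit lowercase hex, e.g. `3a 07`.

93 1f

slot (9b) val=294 bits=0x126 at bit 7: 0x9300
lvl (3b) val=1 bits=0x1 at bit 4: 0x9310
prio (4b) val=15 bits=0xf at bit 0: 0x931f
word = 0x931f → big-endian bytes:
  [0]=0x93  [1]=0x1f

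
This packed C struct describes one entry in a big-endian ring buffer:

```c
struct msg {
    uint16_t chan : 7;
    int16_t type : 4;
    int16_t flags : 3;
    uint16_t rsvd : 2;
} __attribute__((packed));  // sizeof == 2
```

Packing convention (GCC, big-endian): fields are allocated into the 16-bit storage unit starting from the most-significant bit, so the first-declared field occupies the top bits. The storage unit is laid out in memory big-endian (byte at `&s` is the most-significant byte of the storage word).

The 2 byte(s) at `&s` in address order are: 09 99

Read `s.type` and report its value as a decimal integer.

-4

[0]=0x09 [1]=0x99 (big-endian) → word 0x0999
chan [9+:7] = (word>>9) & 0x7f = 4
type [5+:4] = (word>>5) & 0xf = 12  ←
flags [2+:3] = (word>>2) & 0x7 = 6
rsvd [0+:2] = (word>>0) & 0x3 = 1
type signed 4b, MSB=1: 12 - 16 = -4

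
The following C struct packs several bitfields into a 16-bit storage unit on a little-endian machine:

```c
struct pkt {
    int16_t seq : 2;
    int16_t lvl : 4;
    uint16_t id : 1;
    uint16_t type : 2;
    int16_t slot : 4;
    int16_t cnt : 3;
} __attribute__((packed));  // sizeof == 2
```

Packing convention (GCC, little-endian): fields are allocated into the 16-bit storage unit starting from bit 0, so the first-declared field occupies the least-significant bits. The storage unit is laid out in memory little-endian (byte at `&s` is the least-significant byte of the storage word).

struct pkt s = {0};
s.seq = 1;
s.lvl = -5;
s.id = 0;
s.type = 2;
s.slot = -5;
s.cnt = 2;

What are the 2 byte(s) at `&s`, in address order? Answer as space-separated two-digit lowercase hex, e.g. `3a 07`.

seq:2 = 1 → 0x1 << 0 → word 0x0001
lvl:4 = -5 → 0xb << 2 → word 0x002d
id:1 = 0 → 0x0 << 6 → word 0x002d
type:2 = 2 → 0x2 << 7 → word 0x012d
slot:4 = -5 → 0xb << 9 → word 0x172d
cnt:3 = 2 → 0x2 << 13 → word 0x572d
word = 0x572d → little-endian bytes:
  [0]=0x2d  [1]=0x57

2d 57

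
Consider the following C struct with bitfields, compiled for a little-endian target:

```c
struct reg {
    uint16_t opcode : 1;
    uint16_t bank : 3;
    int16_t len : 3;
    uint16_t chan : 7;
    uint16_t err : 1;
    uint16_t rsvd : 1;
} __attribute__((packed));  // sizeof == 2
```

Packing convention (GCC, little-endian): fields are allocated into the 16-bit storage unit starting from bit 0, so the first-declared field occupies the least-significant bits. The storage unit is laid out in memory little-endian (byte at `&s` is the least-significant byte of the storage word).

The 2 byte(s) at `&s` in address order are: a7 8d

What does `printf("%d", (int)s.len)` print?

2

[0]=0xa7 [1]=0x8d (little-endian) → word 0x8da7
opcode:1 @ bit 0 → (0x8da7>>0)&0x1 = 0x1
bank:3 @ bit 1 → (0x8da7>>1)&0x7 = 0x3
len:3 @ bit 4 → (0x8da7>>4)&0x7 = 0x2  ←
chan:7 @ bit 7 → (0x8da7>>7)&0x7f = 0x1b
err:1 @ bit 14 → (0x8da7>>14)&0x1 = 0x0
rsvd:1 @ bit 15 → (0x8da7>>15)&0x1 = 0x1
len signed 3b, MSB=0: value = 2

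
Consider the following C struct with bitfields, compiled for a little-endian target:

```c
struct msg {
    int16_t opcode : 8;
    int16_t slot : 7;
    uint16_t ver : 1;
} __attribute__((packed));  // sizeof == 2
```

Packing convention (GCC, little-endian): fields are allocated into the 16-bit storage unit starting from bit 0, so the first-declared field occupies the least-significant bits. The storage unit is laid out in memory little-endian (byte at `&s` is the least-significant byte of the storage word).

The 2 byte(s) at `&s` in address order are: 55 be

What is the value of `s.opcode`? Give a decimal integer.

[0]=0x55 [1]=0xbe (little-endian) → word 0xbe55
opcode:8 @ bit 0 → (0xbe55>>0)&0xff = 0x55  ←
slot:7 @ bit 8 → (0xbe55>>8)&0x7f = 0x3e
ver:1 @ bit 15 → (0xbe55>>15)&0x1 = 0x1
opcode signed 8b, MSB=0: value = 85

85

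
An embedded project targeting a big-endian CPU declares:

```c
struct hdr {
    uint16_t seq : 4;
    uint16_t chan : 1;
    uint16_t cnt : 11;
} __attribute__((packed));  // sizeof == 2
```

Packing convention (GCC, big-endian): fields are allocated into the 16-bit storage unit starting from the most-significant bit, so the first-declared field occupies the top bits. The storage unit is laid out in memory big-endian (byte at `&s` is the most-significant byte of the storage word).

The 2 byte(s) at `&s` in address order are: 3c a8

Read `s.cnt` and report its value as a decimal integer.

[0]=0x3c [1]=0xa8 (big-endian) → word 0x3ca8
seq:4 @ bit 12 → (0x3ca8>>12)&0xf = 0x3
chan:1 @ bit 11 → (0x3ca8>>11)&0x1 = 0x1
cnt:11 @ bit 0 → (0x3ca8>>0)&0x7ff = 0x4a8  ←

1192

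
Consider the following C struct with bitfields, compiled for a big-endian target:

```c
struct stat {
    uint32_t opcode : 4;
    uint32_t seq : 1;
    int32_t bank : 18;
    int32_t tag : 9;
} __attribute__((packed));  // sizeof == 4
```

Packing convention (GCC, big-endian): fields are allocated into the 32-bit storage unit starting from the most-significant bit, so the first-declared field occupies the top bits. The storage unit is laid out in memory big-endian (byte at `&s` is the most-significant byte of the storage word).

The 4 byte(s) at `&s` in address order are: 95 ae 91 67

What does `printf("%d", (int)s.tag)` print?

[0]=0x95 [1]=0xae [2]=0x91 [3]=0x67 (big-endian) → word 0x95ae9167
opcode [28+:4] = (word>>28) & 0xf = 9
seq [27+:1] = (word>>27) & 0x1 = 0
bank [9+:18] = (word>>9) & 0x3ffff = 186184
tag [0+:9] = (word>>0) & 0x1ff = 359  ←
tag signed 9b, MSB=1: 359 - 512 = -153

-153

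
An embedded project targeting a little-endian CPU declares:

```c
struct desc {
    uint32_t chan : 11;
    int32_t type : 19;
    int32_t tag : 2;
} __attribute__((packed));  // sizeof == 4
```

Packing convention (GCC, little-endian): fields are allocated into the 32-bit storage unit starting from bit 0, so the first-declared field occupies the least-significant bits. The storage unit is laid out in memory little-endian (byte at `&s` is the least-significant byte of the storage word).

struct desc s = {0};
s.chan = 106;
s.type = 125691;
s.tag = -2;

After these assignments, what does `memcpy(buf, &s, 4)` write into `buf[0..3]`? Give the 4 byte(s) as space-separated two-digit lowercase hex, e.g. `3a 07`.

chan (11b) val=106 bits=0x6a at bit 0: 0x0000006a
type (19b) val=125691 bits=0x1eafb at bit 11: 0x0f57d86a
tag (2b) val=-2 bits=0x2 at bit 30: 0x8f57d86a
word = 0x8f57d86a → little-endian bytes:
  [0]=0x6a  [1]=0xd8  [2]=0x57  [3]=0x8f

6a d8 57 8f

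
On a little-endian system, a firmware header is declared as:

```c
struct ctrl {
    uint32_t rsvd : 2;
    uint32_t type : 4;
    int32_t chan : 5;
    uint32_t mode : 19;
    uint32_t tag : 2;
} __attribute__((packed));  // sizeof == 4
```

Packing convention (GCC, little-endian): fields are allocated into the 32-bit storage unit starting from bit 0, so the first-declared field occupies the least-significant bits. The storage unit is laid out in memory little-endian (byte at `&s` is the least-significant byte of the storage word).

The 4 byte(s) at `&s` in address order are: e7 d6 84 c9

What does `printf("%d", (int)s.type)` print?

9

[0]=0xe7 [1]=0xd6 [2]=0x84 [3]=0xc9 (little-endian) → word 0xc984d6e7
rsvd:2 @ bit 0 → (0xc984d6e7>>0)&0x3 = 0x3
type:4 @ bit 2 → (0xc984d6e7>>2)&0xf = 0x9  ←
chan:5 @ bit 6 → (0xc984d6e7>>6)&0x1f = 0x1b
mode:19 @ bit 11 → (0xc984d6e7>>11)&0x7ffff = 0x1309a
tag:2 @ bit 30 → (0xc984d6e7>>30)&0x3 = 0x3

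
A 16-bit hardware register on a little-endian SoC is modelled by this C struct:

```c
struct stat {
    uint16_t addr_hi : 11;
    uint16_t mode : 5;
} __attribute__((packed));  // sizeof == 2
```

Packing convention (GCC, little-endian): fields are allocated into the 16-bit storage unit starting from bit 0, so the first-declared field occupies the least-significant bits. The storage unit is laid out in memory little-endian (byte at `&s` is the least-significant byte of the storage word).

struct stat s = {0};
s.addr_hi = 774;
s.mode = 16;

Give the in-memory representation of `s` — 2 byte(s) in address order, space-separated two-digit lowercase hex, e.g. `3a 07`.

addr_hi:11 = 774 → 0x306 << 0 → word 0x0306
mode:5 = 16 → 0x10 << 11 → word 0x8306
word = 0x8306 → little-endian bytes:
  [0]=0x06  [1]=0x83

06 83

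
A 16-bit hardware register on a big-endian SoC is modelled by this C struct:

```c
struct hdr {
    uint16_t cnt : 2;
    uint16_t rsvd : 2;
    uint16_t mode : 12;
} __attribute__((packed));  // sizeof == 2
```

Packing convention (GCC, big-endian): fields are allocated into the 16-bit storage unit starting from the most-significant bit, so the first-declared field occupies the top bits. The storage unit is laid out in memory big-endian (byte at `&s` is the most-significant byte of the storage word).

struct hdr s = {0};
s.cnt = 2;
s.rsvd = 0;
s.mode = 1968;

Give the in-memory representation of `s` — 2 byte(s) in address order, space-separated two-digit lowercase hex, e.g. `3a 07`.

cnt:2 = 2 → 0x2 << 14 → word 0x8000
rsvd:2 = 0 → 0x0 << 12 → word 0x8000
mode:12 = 1968 → 0x7b0 << 0 → word 0x87b0
word = 0x87b0 → big-endian bytes:
  [0]=0x87  [1]=0xb0

87 b0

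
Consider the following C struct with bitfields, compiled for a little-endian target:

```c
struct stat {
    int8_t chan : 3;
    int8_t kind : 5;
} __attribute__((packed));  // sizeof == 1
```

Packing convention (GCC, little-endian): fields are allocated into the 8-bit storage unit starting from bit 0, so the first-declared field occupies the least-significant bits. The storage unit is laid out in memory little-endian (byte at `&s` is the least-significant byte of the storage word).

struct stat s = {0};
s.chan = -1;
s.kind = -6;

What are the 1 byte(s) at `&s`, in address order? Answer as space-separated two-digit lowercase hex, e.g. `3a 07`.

chan:3 = -1 → 0x7 << 0 → word 0x07
kind:5 = -6 → 0x1a << 3 → word 0xd7
word = 0xd7 → little-endian bytes:
  [0]=0xd7

d7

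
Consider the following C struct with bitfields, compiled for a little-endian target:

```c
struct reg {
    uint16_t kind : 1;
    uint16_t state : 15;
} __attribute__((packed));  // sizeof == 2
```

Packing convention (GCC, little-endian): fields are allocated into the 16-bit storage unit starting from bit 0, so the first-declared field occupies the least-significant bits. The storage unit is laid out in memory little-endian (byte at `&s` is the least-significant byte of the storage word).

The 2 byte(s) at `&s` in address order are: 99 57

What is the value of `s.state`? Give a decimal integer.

11212

[0]=0x99 [1]=0x57 (little-endian) → word 0x5799
kind [0+:1] = (word>>0) & 0x1 = 1
state [1+:15] = (word>>1) & 0x7fff = 11212  ←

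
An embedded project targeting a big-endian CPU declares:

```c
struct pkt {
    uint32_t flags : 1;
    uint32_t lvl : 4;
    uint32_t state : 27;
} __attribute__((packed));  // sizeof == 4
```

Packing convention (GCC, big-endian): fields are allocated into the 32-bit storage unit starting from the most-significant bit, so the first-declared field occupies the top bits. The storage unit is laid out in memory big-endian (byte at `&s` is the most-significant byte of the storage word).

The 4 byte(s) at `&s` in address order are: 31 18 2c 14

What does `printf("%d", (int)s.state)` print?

18361364

[0]=0x31 [1]=0x18 [2]=0x2c [3]=0x14 (big-endian) → word 0x31182c14
flags:1 @ bit 31 → (0x31182c14>>31)&0x1 = 0x0
lvl:4 @ bit 27 → (0x31182c14>>27)&0xf = 0x6
state:27 @ bit 0 → (0x31182c14>>0)&0x7ffffff = 0x1182c14  ←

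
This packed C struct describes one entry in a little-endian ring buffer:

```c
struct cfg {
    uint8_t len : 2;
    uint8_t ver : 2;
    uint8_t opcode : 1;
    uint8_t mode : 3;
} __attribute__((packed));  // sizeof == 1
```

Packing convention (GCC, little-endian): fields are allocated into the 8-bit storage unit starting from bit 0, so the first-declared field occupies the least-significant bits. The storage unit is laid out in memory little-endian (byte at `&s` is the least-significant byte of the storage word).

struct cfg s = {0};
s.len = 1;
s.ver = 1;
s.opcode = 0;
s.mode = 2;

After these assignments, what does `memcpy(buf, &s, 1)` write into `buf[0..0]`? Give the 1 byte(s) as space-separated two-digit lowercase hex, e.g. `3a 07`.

[0+:2] len=1 & 0x3 = 0x1; word=0x01
[2+:2] ver=1 & 0x3 = 0x1; word=0x05
[4+:1] opcode=0 & 0x1 = 0x0; word=0x05
[5+:3] mode=2 & 0x7 = 0x2; word=0x45
word = 0x45 → little-endian bytes:
  [0]=0x45

45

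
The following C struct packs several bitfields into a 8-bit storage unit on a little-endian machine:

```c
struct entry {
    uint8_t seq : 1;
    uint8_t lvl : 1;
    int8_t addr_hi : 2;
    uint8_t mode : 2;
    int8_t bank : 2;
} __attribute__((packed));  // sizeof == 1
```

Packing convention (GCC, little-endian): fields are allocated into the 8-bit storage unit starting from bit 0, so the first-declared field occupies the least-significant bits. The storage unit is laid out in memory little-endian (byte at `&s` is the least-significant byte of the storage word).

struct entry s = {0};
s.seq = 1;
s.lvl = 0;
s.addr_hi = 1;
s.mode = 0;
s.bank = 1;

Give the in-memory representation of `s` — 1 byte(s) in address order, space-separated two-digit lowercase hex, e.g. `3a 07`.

45

[0+:1] seq=1 & 0x1 = 0x1; word=0x01
[1+:1] lvl=0 & 0x1 = 0x0; word=0x01
[2+:2] addr_hi=1 & 0x3 = 0x1; word=0x05
[4+:2] mode=0 & 0x3 = 0x0; word=0x05
[6+:2] bank=1 & 0x3 = 0x1; word=0x45
word = 0x45 → little-endian bytes:
  [0]=0x45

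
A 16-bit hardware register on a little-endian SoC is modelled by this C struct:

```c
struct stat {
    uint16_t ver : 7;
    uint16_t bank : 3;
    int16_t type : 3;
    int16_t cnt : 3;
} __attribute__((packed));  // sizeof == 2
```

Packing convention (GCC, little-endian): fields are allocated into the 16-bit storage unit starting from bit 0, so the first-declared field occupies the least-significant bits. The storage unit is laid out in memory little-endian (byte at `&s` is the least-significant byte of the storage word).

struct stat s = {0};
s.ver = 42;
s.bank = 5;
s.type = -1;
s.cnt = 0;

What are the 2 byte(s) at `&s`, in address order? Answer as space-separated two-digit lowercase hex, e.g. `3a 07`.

ver (7b) val=42 bits=0x2a at bit 0: 0x002a
bank (3b) val=5 bits=0x5 at bit 7: 0x02aa
type (3b) val=-1 bits=0x7 at bit 10: 0x1eaa
cnt (3b) val=0 bits=0x0 at bit 13: 0x1eaa
word = 0x1eaa → little-endian bytes:
  [0]=0xaa  [1]=0x1e

aa 1e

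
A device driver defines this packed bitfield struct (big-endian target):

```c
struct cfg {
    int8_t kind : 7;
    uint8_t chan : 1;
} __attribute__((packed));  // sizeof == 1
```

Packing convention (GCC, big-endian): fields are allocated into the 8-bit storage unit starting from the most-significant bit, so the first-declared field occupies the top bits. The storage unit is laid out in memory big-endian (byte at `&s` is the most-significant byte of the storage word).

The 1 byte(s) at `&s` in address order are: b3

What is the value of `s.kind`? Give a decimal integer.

[0]=0xb3 (big-endian) → word 0xb3
kind [1+:7] = (word>>1) & 0x7f = 89  ←
chan [0+:1] = (word>>0) & 0x1 = 1
kind signed 7b, MSB=1: 89 - 128 = -39

-39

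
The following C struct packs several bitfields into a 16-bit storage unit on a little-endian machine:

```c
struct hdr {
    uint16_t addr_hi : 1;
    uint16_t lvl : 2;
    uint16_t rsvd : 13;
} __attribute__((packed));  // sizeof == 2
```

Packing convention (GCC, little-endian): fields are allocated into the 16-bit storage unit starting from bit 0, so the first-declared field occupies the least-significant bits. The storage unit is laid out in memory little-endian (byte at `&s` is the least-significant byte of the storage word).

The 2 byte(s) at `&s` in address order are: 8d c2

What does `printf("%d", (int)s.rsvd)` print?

6225

[0]=0x8d [1]=0xc2 (little-endian) → word 0xc28d
addr_hi [0+:1] = (word>>0) & 0x1 = 1
lvl [1+:2] = (word>>1) & 0x3 = 2
rsvd [3+:13] = (word>>3) & 0x1fff = 6225  ←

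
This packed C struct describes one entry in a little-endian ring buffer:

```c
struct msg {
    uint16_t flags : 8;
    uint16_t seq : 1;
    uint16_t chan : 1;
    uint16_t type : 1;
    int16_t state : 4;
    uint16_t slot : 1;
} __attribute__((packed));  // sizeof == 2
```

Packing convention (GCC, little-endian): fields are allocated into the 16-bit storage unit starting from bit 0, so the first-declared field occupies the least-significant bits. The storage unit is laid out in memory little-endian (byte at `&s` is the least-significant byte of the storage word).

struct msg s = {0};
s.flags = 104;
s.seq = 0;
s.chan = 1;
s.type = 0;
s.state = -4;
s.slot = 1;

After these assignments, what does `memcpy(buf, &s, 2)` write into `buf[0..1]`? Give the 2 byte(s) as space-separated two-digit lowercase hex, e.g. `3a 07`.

[0+:8] flags=104 & 0xff = 0x68; word=0x0068
[8+:1] seq=0 & 0x1 = 0x0; word=0x0068
[9+:1] chan=1 & 0x1 = 0x1; word=0x0268
[10+:1] type=0 & 0x1 = 0x0; word=0x0268
[11+:4] state=-4 & 0xf = 0xc; word=0x6268
[15+:1] slot=1 & 0x1 = 0x1; word=0xe268
word = 0xe268 → little-endian bytes:
  [0]=0x68  [1]=0xe2

68 e2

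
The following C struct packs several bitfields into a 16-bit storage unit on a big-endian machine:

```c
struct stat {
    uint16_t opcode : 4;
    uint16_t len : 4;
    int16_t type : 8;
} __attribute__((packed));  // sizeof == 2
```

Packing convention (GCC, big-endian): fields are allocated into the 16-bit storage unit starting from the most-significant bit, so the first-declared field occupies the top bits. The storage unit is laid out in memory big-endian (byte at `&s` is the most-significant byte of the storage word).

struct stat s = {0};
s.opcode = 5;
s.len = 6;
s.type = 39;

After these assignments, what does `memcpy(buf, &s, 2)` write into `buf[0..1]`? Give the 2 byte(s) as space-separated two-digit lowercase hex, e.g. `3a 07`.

opcode:4 = 5 → 0x5 << 12 → word 0x5000
len:4 = 6 → 0x6 << 8 → word 0x5600
type:8 = 39 → 0x27 << 0 → word 0x5627
word = 0x5627 → big-endian bytes:
  [0]=0x56  [1]=0x27

56 27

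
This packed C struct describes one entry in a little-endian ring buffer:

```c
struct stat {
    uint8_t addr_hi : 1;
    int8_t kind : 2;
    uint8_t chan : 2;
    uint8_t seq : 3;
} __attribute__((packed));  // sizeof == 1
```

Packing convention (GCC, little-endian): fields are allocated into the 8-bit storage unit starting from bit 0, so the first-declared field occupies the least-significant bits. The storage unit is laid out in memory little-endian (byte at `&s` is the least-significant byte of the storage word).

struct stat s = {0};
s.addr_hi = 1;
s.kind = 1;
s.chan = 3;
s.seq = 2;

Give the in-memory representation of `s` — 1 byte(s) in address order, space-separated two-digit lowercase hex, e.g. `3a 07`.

[0+:1] addr_hi=1 & 0x1 = 0x1; word=0x01
[1+:2] kind=1 & 0x3 = 0x1; word=0x03
[3+:2] chan=3 & 0x3 = 0x3; word=0x1b
[5+:3] seq=2 & 0x7 = 0x2; word=0x5b
word = 0x5b → little-endian bytes:
  [0]=0x5b

5b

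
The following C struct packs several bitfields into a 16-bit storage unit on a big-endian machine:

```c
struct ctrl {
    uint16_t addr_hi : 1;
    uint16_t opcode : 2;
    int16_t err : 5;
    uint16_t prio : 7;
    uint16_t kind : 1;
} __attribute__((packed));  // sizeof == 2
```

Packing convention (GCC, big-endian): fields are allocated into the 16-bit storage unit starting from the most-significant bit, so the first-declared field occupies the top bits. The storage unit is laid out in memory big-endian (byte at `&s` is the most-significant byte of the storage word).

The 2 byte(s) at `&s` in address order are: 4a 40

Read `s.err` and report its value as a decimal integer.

10

[0]=0x4a [1]=0x40 (big-endian) → word 0x4a40
addr_hi [15+:1] = (word>>15) & 0x1 = 0
opcode [13+:2] = (word>>13) & 0x3 = 2
err [8+:5] = (word>>8) & 0x1f = 10  ←
prio [1+:7] = (word>>1) & 0x7f = 32
kind [0+:1] = (word>>0) & 0x1 = 0
err signed 5b, MSB=0: value = 10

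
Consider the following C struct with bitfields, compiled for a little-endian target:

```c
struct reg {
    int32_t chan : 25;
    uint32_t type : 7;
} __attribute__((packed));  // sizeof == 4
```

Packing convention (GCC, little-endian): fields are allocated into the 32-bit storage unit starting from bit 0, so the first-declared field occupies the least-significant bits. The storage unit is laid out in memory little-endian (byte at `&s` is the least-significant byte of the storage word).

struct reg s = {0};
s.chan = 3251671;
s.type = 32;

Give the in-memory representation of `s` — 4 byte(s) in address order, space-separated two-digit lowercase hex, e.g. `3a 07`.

d7 9d 31 40

[0+:25] chan=3251671 & 0x1ffffff = 0x319dd7; word=0x00319dd7
[25+:7] type=32 & 0x7f = 0x20; word=0x40319dd7
word = 0x40319dd7 → little-endian bytes:
  [0]=0xd7  [1]=0x9d  [2]=0x31  [3]=0x40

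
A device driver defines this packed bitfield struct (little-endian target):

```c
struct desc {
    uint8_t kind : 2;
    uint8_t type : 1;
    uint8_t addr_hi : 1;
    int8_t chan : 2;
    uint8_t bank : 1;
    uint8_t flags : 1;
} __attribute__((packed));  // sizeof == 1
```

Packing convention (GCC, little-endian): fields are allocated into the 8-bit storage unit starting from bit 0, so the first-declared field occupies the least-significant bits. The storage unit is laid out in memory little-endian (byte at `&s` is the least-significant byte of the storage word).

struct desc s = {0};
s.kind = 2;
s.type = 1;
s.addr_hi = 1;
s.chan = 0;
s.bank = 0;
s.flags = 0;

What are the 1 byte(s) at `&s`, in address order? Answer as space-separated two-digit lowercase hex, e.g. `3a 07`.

[0+:2] kind=2 & 0x3 = 0x2; word=0x02
[2+:1] type=1 & 0x1 = 0x1; word=0x06
[3+:1] addr_hi=1 & 0x1 = 0x1; word=0x0e
[4+:2] chan=0 & 0x3 = 0x0; word=0x0e
[6+:1] bank=0 & 0x1 = 0x0; word=0x0e
[7+:1] flags=0 & 0x1 = 0x0; word=0x0e
word = 0x0e → little-endian bytes:
  [0]=0x0e

0e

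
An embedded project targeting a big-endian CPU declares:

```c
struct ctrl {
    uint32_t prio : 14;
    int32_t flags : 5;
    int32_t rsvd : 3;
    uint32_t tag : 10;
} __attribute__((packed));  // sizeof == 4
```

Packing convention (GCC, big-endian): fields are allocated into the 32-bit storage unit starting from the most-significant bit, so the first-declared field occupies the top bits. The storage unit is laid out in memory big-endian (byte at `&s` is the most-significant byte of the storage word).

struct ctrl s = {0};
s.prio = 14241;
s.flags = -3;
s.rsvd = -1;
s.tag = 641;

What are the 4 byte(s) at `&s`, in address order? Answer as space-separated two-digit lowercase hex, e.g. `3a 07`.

de 87 be 81

prio (14b) val=14241 bits=0x37a1 at bit 18: 0xde840000
flags (5b) val=-3 bits=0x1d at bit 13: 0xde87a000
rsvd (3b) val=-1 bits=0x7 at bit 10: 0xde87bc00
tag (10b) val=641 bits=0x281 at bit 0: 0xde87be81
word = 0xde87be81 → big-endian bytes:
  [0]=0xde  [1]=0x87  [2]=0xbe  [3]=0x81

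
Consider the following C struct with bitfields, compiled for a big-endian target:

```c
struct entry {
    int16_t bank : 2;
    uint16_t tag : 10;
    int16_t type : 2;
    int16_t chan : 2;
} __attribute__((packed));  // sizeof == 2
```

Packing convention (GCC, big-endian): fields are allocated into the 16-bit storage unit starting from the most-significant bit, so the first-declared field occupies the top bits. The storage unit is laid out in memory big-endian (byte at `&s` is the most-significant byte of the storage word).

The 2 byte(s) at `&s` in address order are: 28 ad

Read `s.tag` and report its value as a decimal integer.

650

[0]=0x28 [1]=0xad (big-endian) → word 0x28ad
bank [14+:2] = (word>>14) & 0x3 = 0
tag [4+:10] = (word>>4) & 0x3ff = 650  ←
type [2+:2] = (word>>2) & 0x3 = 3
chan [0+:2] = (word>>0) & 0x3 = 1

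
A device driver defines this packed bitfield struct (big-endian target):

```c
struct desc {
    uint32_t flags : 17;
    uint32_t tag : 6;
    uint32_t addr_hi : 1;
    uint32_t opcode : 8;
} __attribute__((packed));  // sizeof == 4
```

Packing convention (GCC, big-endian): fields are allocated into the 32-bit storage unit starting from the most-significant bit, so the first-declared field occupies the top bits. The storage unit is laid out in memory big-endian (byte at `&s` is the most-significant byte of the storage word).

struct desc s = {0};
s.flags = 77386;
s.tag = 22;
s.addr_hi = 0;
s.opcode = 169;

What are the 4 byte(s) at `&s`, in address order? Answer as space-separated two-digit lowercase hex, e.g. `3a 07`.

[15+:17] flags=77386 & 0x1ffff = 0x12e4a; word=0x97250000
[9+:6] tag=22 & 0x3f = 0x16; word=0x97252c00
[8+:1] addr_hi=0 & 0x1 = 0x0; word=0x97252c00
[0+:8] opcode=169 & 0xff = 0xa9; word=0x97252ca9
word = 0x97252ca9 → big-endian bytes:
  [0]=0x97  [1]=0x25  [2]=0x2c  [3]=0xa9

97 25 2c a9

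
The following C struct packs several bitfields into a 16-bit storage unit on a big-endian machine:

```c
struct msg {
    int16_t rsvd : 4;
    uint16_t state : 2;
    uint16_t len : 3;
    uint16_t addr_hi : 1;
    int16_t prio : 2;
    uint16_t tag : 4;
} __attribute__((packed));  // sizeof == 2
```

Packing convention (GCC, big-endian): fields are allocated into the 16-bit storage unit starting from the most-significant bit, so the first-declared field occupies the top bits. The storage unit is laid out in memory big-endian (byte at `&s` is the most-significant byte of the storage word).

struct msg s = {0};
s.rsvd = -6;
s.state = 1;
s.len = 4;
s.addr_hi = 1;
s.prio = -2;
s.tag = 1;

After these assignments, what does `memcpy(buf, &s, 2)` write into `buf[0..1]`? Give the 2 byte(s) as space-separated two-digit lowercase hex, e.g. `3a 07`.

a6 61

rsvd:4 = -6 → 0xa << 12 → word 0xa000
state:2 = 1 → 0x1 << 10 → word 0xa400
len:3 = 4 → 0x4 << 7 → word 0xa600
addr_hi:1 = 1 → 0x1 << 6 → word 0xa640
prio:2 = -2 → 0x2 << 4 → word 0xa660
tag:4 = 1 → 0x1 << 0 → word 0xa661
word = 0xa661 → big-endian bytes:
  [0]=0xa6  [1]=0x61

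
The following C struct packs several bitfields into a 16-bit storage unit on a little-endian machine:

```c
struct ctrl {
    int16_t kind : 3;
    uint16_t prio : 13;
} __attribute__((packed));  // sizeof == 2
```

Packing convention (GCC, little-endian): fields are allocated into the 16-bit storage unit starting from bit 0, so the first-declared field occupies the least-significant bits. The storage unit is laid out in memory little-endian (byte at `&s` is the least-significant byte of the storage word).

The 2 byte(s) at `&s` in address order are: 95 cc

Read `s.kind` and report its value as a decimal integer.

[0]=0x95 [1]=0xcc (little-endian) → word 0xcc95
kind:3 @ bit 0 → (0xcc95>>0)&0x7 = 0x5  ←
prio:13 @ bit 3 → (0xcc95>>3)&0x1fff = 0x1992
kind signed 3b, MSB=1: 5 - 8 = -3

-3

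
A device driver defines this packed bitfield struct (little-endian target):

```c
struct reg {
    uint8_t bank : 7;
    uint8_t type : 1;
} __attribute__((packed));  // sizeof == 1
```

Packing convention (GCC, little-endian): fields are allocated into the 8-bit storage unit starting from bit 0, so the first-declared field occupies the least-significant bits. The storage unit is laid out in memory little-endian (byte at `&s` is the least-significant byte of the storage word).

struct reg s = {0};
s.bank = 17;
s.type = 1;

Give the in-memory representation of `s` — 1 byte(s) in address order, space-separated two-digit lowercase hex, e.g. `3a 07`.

[0+:7] bank=17 & 0x7f = 0x11; word=0x11
[7+:1] type=1 & 0x1 = 0x1; word=0x91
word = 0x91 → little-endian bytes:
  [0]=0x91

91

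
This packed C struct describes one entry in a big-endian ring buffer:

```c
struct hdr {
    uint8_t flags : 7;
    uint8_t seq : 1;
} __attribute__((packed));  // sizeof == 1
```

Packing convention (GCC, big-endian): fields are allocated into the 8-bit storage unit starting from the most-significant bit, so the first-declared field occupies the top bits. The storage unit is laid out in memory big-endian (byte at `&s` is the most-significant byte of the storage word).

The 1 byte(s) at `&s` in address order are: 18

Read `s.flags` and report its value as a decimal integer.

[0]=0x18 (big-endian) → word 0x18
flags [1+:7] = (word>>1) & 0x7f = 12  ←
seq [0+:1] = (word>>0) & 0x1 = 0

12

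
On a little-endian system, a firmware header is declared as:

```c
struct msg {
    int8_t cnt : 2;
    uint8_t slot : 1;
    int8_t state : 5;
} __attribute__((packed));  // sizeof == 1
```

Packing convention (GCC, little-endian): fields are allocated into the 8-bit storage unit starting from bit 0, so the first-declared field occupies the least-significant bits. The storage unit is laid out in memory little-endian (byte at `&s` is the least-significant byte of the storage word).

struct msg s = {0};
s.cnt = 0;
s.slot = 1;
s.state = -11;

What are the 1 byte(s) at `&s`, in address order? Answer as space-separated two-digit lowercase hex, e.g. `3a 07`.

cnt:2 = 0 → 0x0 << 0 → word 0x00
slot:1 = 1 → 0x1 << 2 → word 0x04
state:5 = -11 → 0x15 << 3 → word 0xac
word = 0xac → little-endian bytes:
  [0]=0xac

ac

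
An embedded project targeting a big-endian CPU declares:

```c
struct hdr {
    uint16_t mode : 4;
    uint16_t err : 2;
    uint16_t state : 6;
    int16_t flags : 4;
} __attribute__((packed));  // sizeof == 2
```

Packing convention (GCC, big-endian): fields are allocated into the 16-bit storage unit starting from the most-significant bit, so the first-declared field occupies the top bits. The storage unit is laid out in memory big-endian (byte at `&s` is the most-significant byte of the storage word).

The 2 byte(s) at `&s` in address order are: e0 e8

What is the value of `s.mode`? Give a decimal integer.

14

[0]=0xe0 [1]=0xe8 (big-endian) → word 0xe0e8
mode [12+:4] = (word>>12) & 0xf = 14  ←
err [10+:2] = (word>>10) & 0x3 = 0
state [4+:6] = (word>>4) & 0x3f = 14
flags [0+:4] = (word>>0) & 0xf = 8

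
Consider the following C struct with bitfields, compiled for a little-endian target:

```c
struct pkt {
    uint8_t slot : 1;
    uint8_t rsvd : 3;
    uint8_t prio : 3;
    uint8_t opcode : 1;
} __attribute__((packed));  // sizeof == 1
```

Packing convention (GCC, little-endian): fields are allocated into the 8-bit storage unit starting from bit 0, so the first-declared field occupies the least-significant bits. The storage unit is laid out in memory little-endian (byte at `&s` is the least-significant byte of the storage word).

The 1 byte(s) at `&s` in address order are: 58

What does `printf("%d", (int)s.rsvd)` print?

[0]=0x58 (little-endian) → word 0x58
slot [0+:1] = (word>>0) & 0x1 = 0
rsvd [1+:3] = (word>>1) & 0x7 = 4  ←
prio [4+:3] = (word>>4) & 0x7 = 5
opcode [7+:1] = (word>>7) & 0x1 = 0

4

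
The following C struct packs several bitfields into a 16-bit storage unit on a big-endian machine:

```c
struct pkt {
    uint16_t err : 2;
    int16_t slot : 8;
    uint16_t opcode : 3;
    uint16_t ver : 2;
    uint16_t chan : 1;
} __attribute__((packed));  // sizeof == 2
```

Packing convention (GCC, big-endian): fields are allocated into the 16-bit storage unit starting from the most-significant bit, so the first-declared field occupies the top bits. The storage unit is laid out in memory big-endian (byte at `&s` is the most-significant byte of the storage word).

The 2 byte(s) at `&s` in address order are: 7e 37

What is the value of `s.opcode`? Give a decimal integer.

[0]=0x7e [1]=0x37 (big-endian) → word 0x7e37
err:2 @ bit 14 → (0x7e37>>14)&0x3 = 0x1
slot:8 @ bit 6 → (0x7e37>>6)&0xff = 0xf8
opcode:3 @ bit 3 → (0x7e37>>3)&0x7 = 0x6  ←
ver:2 @ bit 1 → (0x7e37>>1)&0x3 = 0x3
chan:1 @ bit 0 → (0x7e37>>0)&0x1 = 0x1

6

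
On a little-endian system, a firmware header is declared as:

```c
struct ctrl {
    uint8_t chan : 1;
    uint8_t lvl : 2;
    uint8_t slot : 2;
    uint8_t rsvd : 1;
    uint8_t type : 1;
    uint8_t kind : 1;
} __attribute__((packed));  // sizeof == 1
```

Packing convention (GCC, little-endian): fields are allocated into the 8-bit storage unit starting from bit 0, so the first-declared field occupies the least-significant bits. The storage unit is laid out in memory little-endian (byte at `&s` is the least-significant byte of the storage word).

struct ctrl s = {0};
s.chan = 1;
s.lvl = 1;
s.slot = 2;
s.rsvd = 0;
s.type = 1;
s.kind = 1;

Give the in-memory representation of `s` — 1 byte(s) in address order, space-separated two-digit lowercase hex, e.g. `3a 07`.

chan:1 = 1 → 0x1 << 0 → word 0x01
lvl:2 = 1 → 0x1 << 1 → word 0x03
slot:2 = 2 → 0x2 << 3 → word 0x13
rsvd:1 = 0 → 0x0 << 5 → word 0x13
type:1 = 1 → 0x1 << 6 → word 0x53
kind:1 = 1 → 0x1 << 7 → word 0xd3
word = 0xd3 → little-endian bytes:
  [0]=0xd3

d3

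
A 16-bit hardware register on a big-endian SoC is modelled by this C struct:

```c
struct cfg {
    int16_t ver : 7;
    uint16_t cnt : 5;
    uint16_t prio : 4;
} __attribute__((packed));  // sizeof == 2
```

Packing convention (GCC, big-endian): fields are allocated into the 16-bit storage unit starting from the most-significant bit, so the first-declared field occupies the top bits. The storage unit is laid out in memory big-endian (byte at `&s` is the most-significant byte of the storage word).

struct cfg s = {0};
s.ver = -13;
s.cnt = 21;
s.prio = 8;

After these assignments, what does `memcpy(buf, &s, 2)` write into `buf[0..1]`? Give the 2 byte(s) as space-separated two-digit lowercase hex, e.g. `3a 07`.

[9+:7] ver=-13 & 0x7f = 0x73; word=0xe600
[4+:5] cnt=21 & 0x1f = 0x15; word=0xe750
[0+:4] prio=8 & 0xf = 0x8; word=0xe758
word = 0xe758 → big-endian bytes:
  [0]=0xe7  [1]=0x58

e7 58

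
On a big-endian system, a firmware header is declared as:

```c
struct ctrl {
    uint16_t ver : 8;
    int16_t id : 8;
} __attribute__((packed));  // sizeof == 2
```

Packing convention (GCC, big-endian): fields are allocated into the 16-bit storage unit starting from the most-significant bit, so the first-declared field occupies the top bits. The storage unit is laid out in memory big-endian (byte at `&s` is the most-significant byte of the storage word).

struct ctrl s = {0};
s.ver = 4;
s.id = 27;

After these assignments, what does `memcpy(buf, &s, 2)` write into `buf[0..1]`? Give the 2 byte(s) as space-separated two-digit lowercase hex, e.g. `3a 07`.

[8+:8] ver=4 & 0xff = 0x4; word=0x0400
[0+:8] id=27 & 0xff = 0x1b; word=0x041b
word = 0x041b → big-endian bytes:
  [0]=0x04  [1]=0x1b

04 1b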